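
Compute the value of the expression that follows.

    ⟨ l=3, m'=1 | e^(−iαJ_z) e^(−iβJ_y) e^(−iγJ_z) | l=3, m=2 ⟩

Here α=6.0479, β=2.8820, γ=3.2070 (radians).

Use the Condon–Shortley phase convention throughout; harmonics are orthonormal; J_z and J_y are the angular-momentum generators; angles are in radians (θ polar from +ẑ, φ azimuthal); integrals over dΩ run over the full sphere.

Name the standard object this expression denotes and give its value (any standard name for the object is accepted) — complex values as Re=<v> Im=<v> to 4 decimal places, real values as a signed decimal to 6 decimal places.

This is a Wigner D-matrix element — the rotation-matrix element ⟨l m'| R(α,β,γ) |l m⟩ in the angular-momentum basis.
D^3_{1,2}(6.0479,2.8820,3.2070) = e^{-i·1·6.0479}·d^3_{1,2}(2.8820)·e^{-i·2·3.2070}. Compute d first:
Half-angle: c=0.129432, s=0.991588. N=√(24·2·120·1)=75.894664
The bounds max(0,m−m')=1 and min(l+m,l−m')=2 give 2 terms
  k=1: (−1)^0·75.8947/(24)·0.1294^5·0.9916^1 = +0.000114
  k=2: (−1)^1·75.8947/(12)·0.1294^3·0.9916^3 = -0.013371
d^3_{1,2}(2.8820) = +0.000114 -0.013371 = -0.013257
D = (+0.972448+0.233120i)·(-0.013257)·(+0.991456-0.130442i) = -0.013184-0.001382i

Wigner D-matrix element, Re=-0.0132 Im=-0.0014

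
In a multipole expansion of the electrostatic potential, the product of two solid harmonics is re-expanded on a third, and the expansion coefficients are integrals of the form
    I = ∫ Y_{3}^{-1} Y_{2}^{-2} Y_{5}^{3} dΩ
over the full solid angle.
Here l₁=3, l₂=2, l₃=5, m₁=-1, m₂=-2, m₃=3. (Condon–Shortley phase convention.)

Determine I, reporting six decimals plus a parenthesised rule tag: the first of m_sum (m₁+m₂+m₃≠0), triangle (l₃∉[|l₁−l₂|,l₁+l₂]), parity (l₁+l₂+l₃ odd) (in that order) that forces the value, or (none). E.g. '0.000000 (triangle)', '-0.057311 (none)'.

m-sum 0 ✓  L=10 even ✓  1≤5≤5 ✓
Π(2lᵢ+1) = 7×5×11 = 385
triangle coeff Δ(3,2,5) = 1/2310
Σ_t [0,0]: t=0:+1/144 = 1/144
(3j)²=10/231 [(3 2 5; 0 0 0)], sign=-1
Σ_t [0,0]: t=0:+1/1152 = 1/1152
(3j)²=1/33 [(3 2 5; -1 -2 3)], sign=+1
⇒ 4πI² = 50/99
I = (-1)√(50/99/(4π)) = -0.20047604
No selection rule forces the value: the integral is nonzero (none).

-0.200476 (none)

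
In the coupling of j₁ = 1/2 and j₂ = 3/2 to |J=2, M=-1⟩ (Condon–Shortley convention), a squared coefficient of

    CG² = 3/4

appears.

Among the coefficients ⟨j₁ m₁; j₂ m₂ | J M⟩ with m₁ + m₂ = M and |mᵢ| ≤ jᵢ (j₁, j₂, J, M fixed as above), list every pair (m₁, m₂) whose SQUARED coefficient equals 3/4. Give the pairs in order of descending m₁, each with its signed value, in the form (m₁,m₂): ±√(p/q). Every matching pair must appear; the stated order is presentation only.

(-1/2,-1/2): +√(3/4)

Admissible pairs with m₁+m₂ = M = -1: (-1/2,-1/2), (1/2,-3/2)
  (m₁,m₂)=(1/2,-3/2): CG² = 1/4, CG = +√(1/4)
  (m₁,m₂)=(-1/2,-1/2): CG² = 3/4, CG = +√(3/4)   ← matches the target
Pairs with CG² = 3/4: (-1/2,-1/2): +√(3/4)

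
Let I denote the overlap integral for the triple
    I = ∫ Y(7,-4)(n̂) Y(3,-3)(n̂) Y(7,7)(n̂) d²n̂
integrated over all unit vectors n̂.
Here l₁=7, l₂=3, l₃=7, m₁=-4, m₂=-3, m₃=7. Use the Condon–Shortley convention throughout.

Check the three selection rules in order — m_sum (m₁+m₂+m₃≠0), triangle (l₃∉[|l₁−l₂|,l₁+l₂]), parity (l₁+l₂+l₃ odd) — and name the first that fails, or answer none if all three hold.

azimuthal sum: -4 − 3 + 7 = 0  ✓
4 ≤ 7 ≤ 10 (triangle on l)  ✓
L = 7 + 3 + 7 = 17 (odd)  ✗

parity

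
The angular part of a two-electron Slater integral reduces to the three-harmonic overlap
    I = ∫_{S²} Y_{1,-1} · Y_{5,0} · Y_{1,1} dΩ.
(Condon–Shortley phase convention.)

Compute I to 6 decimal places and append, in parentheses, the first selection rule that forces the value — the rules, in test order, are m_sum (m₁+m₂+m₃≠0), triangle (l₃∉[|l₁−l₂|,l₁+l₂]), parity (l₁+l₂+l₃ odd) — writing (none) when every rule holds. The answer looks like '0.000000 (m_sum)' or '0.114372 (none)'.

0.000000 (triangle)

triangle: need 4≤l₃≤6, have 1; I=0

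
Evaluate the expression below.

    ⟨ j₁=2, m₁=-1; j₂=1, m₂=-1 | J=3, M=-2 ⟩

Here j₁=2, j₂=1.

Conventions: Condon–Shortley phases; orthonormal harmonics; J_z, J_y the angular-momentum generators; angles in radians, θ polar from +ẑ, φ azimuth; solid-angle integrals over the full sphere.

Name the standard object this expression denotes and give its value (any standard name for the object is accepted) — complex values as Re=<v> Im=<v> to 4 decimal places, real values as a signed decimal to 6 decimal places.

Clebsch–Gordan coefficient, +√(2/3) ≈ +0.816497

This is a Clebsch–Gordan (vector-coupling) coefficient.
√[7·0!4!2!/7! · 1!3!0!2!1!5!] = √(96)
  +(−1)^0/∏(0,0,3,0,1,2)! = 1/12  (running 1/12)
⟨..|..⟩ = √(96)·(1/12) = +0.816497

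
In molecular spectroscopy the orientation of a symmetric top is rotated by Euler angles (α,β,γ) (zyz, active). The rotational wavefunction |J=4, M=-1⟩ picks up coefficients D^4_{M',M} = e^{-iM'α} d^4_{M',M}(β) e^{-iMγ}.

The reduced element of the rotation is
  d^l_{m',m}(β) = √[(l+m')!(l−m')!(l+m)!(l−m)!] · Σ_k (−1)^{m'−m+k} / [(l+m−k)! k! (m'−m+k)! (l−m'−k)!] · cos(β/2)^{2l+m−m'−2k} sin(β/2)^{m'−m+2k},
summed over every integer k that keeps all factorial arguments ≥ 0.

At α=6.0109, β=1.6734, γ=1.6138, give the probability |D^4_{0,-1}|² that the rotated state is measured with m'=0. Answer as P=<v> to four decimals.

P=0.0278

D^4_{0,-1}(6.0109,1.6734,1.6138) = e^{-i·0·6.0109}·d^4_{0,-1}(1.6734)·e^{-i·-1·1.6138}. Compute d first:
With c≡cos(β/2)=0.669917 and s≡sin(β/2)=0.742436, N=[24·24·6·120]^{1/2}=643.987578
k∈{0,1,2,3} keeps every argument non-negative
  k=0: (−1)^1·643.9876/(144)·0.6699^7·0.7424^1 = -0.201057
  k=1: (−1)^2·643.9876/(24)·0.6699^5·0.7424^3 = +1.481656
  k=2: (−1)^3·643.9876/(24)·0.6699^3·0.7424^5 = -1.819804
  k=3: (−1)^4·643.9876/(144)·0.6699^1·0.7424^7 = +0.372521
d^4_{0,-1}(1.6734) = -0.201057 +1.481656 -1.819804 +0.372521 = -0.166684
|D^4_{0,-1}|² = |d^4_{0,-1}(β)|² = (-0.166684)² = 0.027784 (the z-rotation phases have unit modulus)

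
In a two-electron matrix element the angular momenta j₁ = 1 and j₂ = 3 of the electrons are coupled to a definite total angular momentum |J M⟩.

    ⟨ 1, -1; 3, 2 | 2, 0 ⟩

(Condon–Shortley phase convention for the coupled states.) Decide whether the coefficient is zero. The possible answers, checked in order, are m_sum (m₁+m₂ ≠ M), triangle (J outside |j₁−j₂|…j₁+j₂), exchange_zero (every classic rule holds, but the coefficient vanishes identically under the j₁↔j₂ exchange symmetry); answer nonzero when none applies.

m_sum

m-sum: m₁+m₂ = -1+2 = 1, M = 0  ✗ ⇒ coefficient is 0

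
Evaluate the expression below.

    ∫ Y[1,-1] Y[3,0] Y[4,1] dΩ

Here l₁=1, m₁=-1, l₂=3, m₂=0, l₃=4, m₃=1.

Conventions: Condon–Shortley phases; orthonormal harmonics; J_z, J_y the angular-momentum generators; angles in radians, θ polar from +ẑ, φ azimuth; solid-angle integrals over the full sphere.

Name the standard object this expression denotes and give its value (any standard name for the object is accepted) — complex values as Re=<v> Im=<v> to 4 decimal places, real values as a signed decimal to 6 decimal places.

This is a Gaunt coefficient — the integral of a triple product of spherical harmonics over the sphere.
Rules hold: Σm=0, L=8 even, 2≤4≤4.
N = 3·7·9 = 189
Δ = 0!·2!·6!/9! = 1/252
Racah Σ t=0..0: t=0:+1/36 = 1/36
⇒ 3j(1 3 4; 0 0 0)² = 4/63, sgn +1
Racah Σ t=0..0: t=0:+1/72 = 1/72
⇒ 3j(1 3 4; -1 0 1)² = 5/126, sgn -1
4πI² = N·(3j₀)²·(3jₘ)² = 10/21
I = -1·√(0.47619/4π) = -0.19466390

Gaunt coefficient, -0.194664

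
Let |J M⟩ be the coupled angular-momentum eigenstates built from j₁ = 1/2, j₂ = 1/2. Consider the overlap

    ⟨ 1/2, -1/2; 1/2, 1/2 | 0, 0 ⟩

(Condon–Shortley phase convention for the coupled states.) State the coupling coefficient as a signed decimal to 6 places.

√[1·1!0!0!/2! · 0!1!1!0!0!0!] = √(1/2)
  +(−1)^1/∏(1,0,0,0,0,0)! = -1  (running -1)
⟨..|..⟩ = √(1/2)·(-1) = -0.707107

-0.707107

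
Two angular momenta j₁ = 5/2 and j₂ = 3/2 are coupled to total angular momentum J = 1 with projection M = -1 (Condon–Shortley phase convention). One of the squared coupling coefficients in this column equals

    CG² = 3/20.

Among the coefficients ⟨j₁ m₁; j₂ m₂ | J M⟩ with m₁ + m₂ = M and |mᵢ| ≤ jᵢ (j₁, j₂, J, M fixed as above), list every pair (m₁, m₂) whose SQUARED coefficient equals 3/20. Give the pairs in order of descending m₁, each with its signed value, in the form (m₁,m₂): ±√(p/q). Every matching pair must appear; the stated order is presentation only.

(-1/2,-1/2): −√(3/20)

Admissible pairs with m₁+m₂ = M = -1: (-5/2,3/2), (-3/2,1/2), (-1/2,-1/2), (1/2,-3/2)
  (m₁,m₂)=(1/2,-3/2): CG² = 1/20, CG = +√(1/20)
  (m₁,m₂)=(-1/2,-1/2): CG² = 3/20, CG = −√(3/20)   ← matches the target
  (m₁,m₂)=(-3/2,1/2): CG² = 3/10, CG = +√(3/10)
  (m₁,m₂)=(-5/2,3/2): CG² = 1/2, CG = −√(1/2)
Pairs with CG² = 3/20: (-1/2,-1/2): −√(3/20)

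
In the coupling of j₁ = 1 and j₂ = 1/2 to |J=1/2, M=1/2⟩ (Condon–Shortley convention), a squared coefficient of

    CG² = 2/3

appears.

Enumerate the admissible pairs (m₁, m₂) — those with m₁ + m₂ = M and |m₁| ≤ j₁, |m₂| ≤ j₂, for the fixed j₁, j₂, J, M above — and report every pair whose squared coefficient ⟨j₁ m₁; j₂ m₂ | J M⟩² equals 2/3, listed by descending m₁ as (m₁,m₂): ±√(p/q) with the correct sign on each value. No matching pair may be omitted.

(1,-1/2): +√(2/3)

Admissible pairs with m₁+m₂ = M = 1/2: (0,1/2), (1,-1/2)
  (m₁,m₂)=(1,-1/2): CG² = 2/3, CG = +√(2/3)   ← matches the target
  (m₁,m₂)=(0,1/2): CG² = 1/3, CG = −√(1/3)
Pairs with CG² = 2/3: (1,-1/2): +√(2/3)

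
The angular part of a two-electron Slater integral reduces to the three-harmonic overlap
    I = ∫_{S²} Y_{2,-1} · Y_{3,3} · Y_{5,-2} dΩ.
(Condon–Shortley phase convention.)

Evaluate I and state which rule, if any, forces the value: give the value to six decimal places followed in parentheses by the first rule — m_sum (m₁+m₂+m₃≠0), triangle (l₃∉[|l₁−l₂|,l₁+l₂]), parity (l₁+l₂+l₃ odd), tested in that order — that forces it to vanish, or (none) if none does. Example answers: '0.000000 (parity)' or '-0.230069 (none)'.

0.063396 (none)

Rules hold: Σm=0, L=10 even, 1≤5≤5.
N = 5·7·11 = 385
Δ = 0!·4!·6!/11! = 1/2310
Racah Σ t=0..0: t=0:+1/144 = 1/144
⇒ 3j(2 3 5; 0 0 0)² = 10/231, sgn -1
Racah Σ t=0..0: t=0:+1/4320 = 1/4320
⇒ 3j(2 3 5; -1 3 -2)² = 1/330, sgn -1
4πI² = N·(3j₀)²·(3jₘ)² = 5/99
I = +1·√(0.0505051/4π) = 0.06339609
No selection rule forces the value: the integral is nonzero (none).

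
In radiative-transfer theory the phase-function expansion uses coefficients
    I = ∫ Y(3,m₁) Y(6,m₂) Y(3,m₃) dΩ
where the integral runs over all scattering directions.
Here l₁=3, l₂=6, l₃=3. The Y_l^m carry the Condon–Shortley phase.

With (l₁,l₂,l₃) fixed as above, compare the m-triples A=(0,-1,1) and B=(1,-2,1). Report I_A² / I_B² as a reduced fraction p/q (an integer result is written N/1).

5/6

Same 3,6,3: normalisation and zero-m 3j drop out of the ratio.
A: Δ: 6! 0! 6! / 13! → 1/12012; sum: t=3:−1/1728 = -1/1728; 3j²(3 6 3; 0 -1 1) = Δ·Π!·Σ² = 25/858  (sign -1)
B: Δ: 6! 0! 6! / 13! → 1/12012; sum: t=2:+1/2304 = 1/2304; 3j²(3 6 3; 1 -2 1) = Δ·Π!·Σ² = 5/143  (sign +1)
I_A²/I_B² = (25/858)/(5/143) = 5/6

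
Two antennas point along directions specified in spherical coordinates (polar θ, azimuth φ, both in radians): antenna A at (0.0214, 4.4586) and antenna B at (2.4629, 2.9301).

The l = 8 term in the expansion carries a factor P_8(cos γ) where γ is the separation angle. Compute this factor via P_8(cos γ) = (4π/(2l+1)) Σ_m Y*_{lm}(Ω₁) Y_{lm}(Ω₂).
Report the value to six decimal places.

0.089650

Term-by-term m-sum for l=8 (normalisation 4π/17 = 0.739198):
  m=-8: (-0.00000 - 0.00000j) × (-0.00150 + 0.01234j) = 0.00000 - 0.00000j  (running Σ = 0.00000 - 0.00000j)
  m=-7: (0.00000 - 0.00000j) × (0.00556 + 0.06142j) = 0.00000 + 0.00000j  (running Σ = 0.00000 + 0.00000j)
  m=-6: (-0.00000 + 0.00000j) × (0.05540 + 0.17794j) = -0.00000 + 0.00000j  (running Σ = -0.00000 + 0.00000j)
  m=-5: (-0.00000 - 0.00000j) × (0.18453 + 0.32732j) = -0.00000 - 0.00000j  (running Σ = -0.00000 - 0.00000j)
  m=-4: (0.00000 - 0.00000j) × (0.31732 + 0.35829j) = 0.00000 - 0.00000j  (running Σ = 0.00000 - 0.00000j)
  m=-3: (0.00009 + 0.00010j) × (0.21189 + 0.15595j) = 0.00000 + 0.00004j  (running Σ = 0.00001 + 0.00004j)
  m=-2: (-0.00412 + 0.00229j) × (-0.19643 - 0.08842j) = 0.00101 - 0.00009j  (running Σ = 0.00102 - 0.00005j)
  m=-1: (-0.02641 - 0.10180j) × (-0.37462 - 0.08043j) = 0.00170 + 0.04026j  (running Σ = 0.00272 + 0.04021j)
  m=0: (1.15354 + 0.00000j) × (0.10042 + 0.00000j) = 0.11584 + 0.00000j  (running Σ = 0.11856 + 0.04021j)
  m=1: (0.02641 - 0.10180j) × (0.37462 - 0.08043j) = 0.00170 - 0.04026j  (running Σ = 0.12026 - 0.00005j)
  m=2: (-0.00412 - 0.00229j) × (-0.19643 + 0.08842j) = 0.00101 + 0.00009j  (running Σ = 0.12127 + 0.00004j)
  m=3: (-0.00009 + 0.00010j) × (-0.21189 + 0.15595j) = 0.00000 - 0.00004j  (running Σ = 0.12128 - 0.00000j)
  m=4: (0.00000 + 0.00000j) × (0.31732 - 0.35829j) = 0.00000 + 0.00000j  (running Σ = 0.12128 - 0.00000j)
  m=5: (0.00000 - 0.00000j) × (-0.18453 + 0.32732j) = -0.00000 + 0.00000j  (running Σ = 0.12128 + 0.00000j)
  m=6: (-0.00000 - 0.00000j) × (0.05540 - 0.17794j) = -0.00000 - 0.00000j  (running Σ = 0.12128 + 0.00000j)
  m=7: (-0.00000 - 0.00000j) × (-0.00556 + 0.06142j) = 0.00000 - 0.00000j  (running Σ = 0.12128 - 0.00000j)
  m=8: (-0.00000 + 0.00000j) × (-0.00150 - 0.01234j) = 0.00000 + 0.00000j  (running Σ = 0.12128 - 0.00000j)
Total Σ_m = 0.12128 - 0.00000j. Multiply by 0.739198: 0.08965 - 0.00000j. P_8(cos γ) = 0.089650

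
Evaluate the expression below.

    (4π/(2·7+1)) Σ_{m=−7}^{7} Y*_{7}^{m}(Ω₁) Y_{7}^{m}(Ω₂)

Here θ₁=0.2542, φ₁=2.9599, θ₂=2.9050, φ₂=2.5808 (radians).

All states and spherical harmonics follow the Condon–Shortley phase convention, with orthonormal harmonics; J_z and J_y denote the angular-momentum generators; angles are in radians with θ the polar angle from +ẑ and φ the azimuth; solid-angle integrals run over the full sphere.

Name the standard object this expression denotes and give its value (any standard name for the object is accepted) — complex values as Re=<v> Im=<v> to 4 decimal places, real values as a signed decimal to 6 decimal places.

This sum is the spherical-harmonic addition theorem: it equals the Legendre polynomial P_l(cos γ) of the angle γ between the two directions.
Expand P_7 via completeness: Σ_{m} conj(Y_{7,m}) at Ω₁ times Y_{7,m} at Ω₂ —
  [-7]  conj(Y_{7,-7})(Ω₁) = -0.00001 + 0.00003j ; Y_{7,-7}(Ω₂) = 0.00001 + 0.00001j ; Δ = -0.00000 + 0.00000j
  [-6]  conj(Y_{7,-6})(Ω₁) = 0.00021 - 0.00041j ; Y_{7,-6}(Ω₂) = 0.00029 + 0.00007j ; Δ = 0.00000 - 0.00000j
  [-5]  conj(Y_{7,-5})(Ω₁) = -0.00254 + 0.00325j ; Y_{7,-5}(Ω₂) = 0.00276 - 0.00097j ; Δ = -0.00000 + 0.00001j
  [-4]  conj(Y_{7,-4})(Ω₁) = 0.01948 - 0.01732j ; Y_{7,-4}(Ω₂) = 0.01245 - 0.01564j ; Δ = -0.00003 - 0.00052j
  [-3]  conj(Y_{7,-3})(Ω₁) = -0.10028 + 0.06081j ; Y_{7,-3}(Ω₂) = 0.01084 - 0.09676j ; Δ = 0.00480 + 0.01036j
  [-2]  conj(Y_{7,-2})(Ω₁) = 0.33514 - 0.12744j ; Y_{7,-2}(Ω₂) = -0.14066 - 0.29177j ; Δ = -0.08432 - 0.07986j
  [-1]  conj(Y_{7,-1})(Ω₁) = -0.62782 + 0.11534j ; Y_{7,-1}(Ω₂) = -0.53992 - 0.33910j ; Δ = 0.37808 + 0.15062j
  [+0]  conj(Y_{7,0})(Ω₁) = 0.30451 + 0.00000j ; Y_{7,0}(Ω₂) = -0.38866 + 0.00000j ; Δ = -0.11835 + 0.00000j
  [+1]  conj(Y_{7,1})(Ω₁) = 0.62782 + 0.11534j ; Y_{7,1}(Ω₂) = 0.53992 - 0.33910j ; Δ = 0.37808 - 0.15062j
  [+2]  conj(Y_{7,2})(Ω₁) = 0.33514 + 0.12744j ; Y_{7,2}(Ω₂) = -0.14066 + 0.29177j ; Δ = -0.08432 + 0.07986j
  [+3]  conj(Y_{7,3})(Ω₁) = 0.10028 + 0.06081j ; Y_{7,3}(Ω₂) = -0.01084 - 0.09676j ; Δ = 0.00480 - 0.01036j
  [+4]  conj(Y_{7,4})(Ω₁) = 0.01948 + 0.01732j ; Y_{7,4}(Ω₂) = 0.01245 + 0.01564j ; Δ = -0.00003 + 0.00052j
  [+5]  conj(Y_{7,5})(Ω₁) = 0.00254 + 0.00325j ; Y_{7,5}(Ω₂) = -0.00276 - 0.00097j ; Δ = -0.00000 - 0.00001j
  [+6]  conj(Y_{7,6})(Ω₁) = 0.00021 + 0.00041j ; Y_{7,6}(Ω₂) = 0.00029 - 0.00007j ; Δ = 0.00000 + 0.00000j
  [+7]  conj(Y_{7,7})(Ω₁) = 0.00001 + 0.00003j ; Y_{7,7}(Ω₂) = -0.00001 + 0.00001j ; Δ = -0.00000 - 0.00000j
Σ over m = 0.47869 + 0.00000j; ×(4π/15) → 0.40103 + 0.00000j. Real part: 0.401026

Legendre polynomial (addition theorem), +0.401026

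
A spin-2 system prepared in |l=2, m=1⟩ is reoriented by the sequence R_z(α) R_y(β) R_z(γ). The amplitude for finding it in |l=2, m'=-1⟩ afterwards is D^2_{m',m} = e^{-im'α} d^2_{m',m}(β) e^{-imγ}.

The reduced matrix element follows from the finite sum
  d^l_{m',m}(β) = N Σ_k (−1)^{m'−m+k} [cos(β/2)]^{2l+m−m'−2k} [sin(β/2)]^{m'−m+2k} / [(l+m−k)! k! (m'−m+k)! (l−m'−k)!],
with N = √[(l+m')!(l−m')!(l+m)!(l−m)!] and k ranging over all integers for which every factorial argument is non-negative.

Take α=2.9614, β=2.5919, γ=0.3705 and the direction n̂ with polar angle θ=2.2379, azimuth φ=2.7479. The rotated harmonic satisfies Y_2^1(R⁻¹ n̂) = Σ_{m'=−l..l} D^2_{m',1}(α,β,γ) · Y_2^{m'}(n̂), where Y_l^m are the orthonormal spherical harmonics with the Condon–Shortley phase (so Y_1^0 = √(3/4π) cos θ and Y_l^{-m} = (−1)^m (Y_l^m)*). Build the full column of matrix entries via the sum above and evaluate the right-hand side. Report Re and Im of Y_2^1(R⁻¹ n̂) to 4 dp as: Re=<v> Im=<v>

Re=0.2649 Im=0.0252

Need the full column D^2_{m',1} for m'=−2..2 at α=2.9614, β=2.5919, γ=0.3705.
cos(β/2)=0.271399, sin(β/2)=0.962467
d^2_{-2,1}: single k=3 term ⇒ +0.483945;  D = +0.360337-0.323047i
d^2_{-1,1}: k∈[2..3] ⇒ +0.204696 -0.858111 = -0.653414;  D = +0.556815-0.341917i
d^2_{0,1}: k∈[1..2] ⇒ +0.047129 -0.592709 = -0.545580;  D = -0.508560+0.197544i
d^2_{1,1}: k∈[0..1] ⇒ +0.005425 -0.204696 = -0.199271;  D = +0.195673-0.037694i
d^2_{2,1}: single k=0 term ⇒ -0.038480;  D = -0.038479+0.000389i
Y_2^{m'}(θ=2.2379,φ=2.7479) and Σ D·Y over m':
  (+0.3603-0.3230i)·(+0.1682+0.1689i)  (+0.5568-0.3419i)·(+0.3468+0.1440i)  (-0.5086+0.1975i)·(+0.0468+0.0000i)  (+0.1957-0.0377i)·(-0.3468+0.1440i)  (-0.0385+0.0004i)·(+0.1682-0.1689i)
Y_2^1(R⁻¹ n̂) = +0.264899+0.025221i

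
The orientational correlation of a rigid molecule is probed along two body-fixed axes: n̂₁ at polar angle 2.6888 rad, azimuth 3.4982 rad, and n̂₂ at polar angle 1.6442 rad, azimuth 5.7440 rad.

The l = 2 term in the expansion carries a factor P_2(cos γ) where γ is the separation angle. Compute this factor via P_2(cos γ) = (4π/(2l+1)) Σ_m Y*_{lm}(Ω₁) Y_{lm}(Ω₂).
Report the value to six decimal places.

Term-by-term m-sum for l=2 (normalisation 4π/5 = 2.513274):
  [-2]  conj(Y_{2,-2})(Ω₁) = (0.055909, 0.048369) ; Y_{2,-2}(Ω₂) = (0.181635, 0.338550) ; Δ = (-0.006220, 0.027713)
  [-1]  conj(Y_{2,-1})(Ω₁) = (0.284795, 0.106096) ; Y_{2,-1}(Ω₂) = (-0.048488, -0.029011) ; Δ = (-0.010731, -0.013407)
  [+0]  conj(Y_{2,0})(Ω₁) = (0.449697, -0.000000) ; Y_{2,0}(Ω₂) = (-0.310303, 0.000000) ; Δ = (-0.139542, 0.000000)
  [+1]  conj(Y_{2,1})(Ω₁) = (-0.284795, 0.106096) ; Y_{2,1}(Ω₂) = (0.048488, -0.029011) ; Δ = (-0.010731, 0.013407)
  [+2]  conj(Y_{2,2})(Ω₁) = (0.055909, -0.048369) ; Y_{2,2}(Ω₂) = (0.181635, -0.338550) ; Δ = (-0.006220, -0.027713)
Σ over m = (-0.173445, 0.000000); ×(4π/5) → (-0.435915, 0.000000). Real part: -0.435915

-0.435915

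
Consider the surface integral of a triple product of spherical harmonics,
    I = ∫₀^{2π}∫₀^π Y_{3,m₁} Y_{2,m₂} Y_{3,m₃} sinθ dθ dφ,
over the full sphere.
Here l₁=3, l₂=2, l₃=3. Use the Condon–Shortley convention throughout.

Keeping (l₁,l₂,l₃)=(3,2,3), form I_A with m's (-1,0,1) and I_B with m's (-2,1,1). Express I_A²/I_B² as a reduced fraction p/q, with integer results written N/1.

l's match ⇒ only the (l;m) 3-j factors differ between A and B.
A: triangle coeff Δ(3,2,3) = 1/3780; Σ_t [0,2]: t=0:+1/96 t=1:−1/6 t=2:+1/16 = -3/32; (3j)²=3/140 [(3 2 3; -1 0 1)], sign=-1
B: triangle coeff Δ(3,2,3) = 1/3780; Σ_t [1,2]: t=1:−1/48 t=2:+1/12 = 1/16; (3j)²=1/28 [(3 2 3; -2 1 1)], sign=+1
I_A²/I_B² = (3/140)/(1/28) = 3/5

3/5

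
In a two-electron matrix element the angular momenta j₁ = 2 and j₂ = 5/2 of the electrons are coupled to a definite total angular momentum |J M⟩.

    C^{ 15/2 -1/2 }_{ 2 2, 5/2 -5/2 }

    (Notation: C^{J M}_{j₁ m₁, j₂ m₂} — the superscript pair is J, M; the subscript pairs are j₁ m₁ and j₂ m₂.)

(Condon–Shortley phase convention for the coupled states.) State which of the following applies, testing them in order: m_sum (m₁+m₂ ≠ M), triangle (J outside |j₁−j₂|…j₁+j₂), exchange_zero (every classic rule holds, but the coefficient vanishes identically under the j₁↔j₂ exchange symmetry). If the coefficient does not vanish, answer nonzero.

triangle

m-sum: m₁+m₂ = 2+(-5/2) = -1/2, M = -1/2  ✓
triangle: need |j₁−j₂| ≤ J ≤ j₁+j₂, i.e. J ∈ [1/2, 9/2]; J = 15/2 is outside ✗ ⇒ coefficient is 0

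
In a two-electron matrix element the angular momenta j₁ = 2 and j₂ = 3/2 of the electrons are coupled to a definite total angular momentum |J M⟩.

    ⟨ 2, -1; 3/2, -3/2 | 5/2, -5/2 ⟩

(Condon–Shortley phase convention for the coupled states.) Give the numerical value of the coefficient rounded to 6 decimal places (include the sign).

j₁+j₂−J=1  J+j₁−j₂=3  J−j₁+j₂=2  j₁+j₂+J+1=7
(j₁±m₁, j₂±m₂, J±M) = (1,3,0,3,0,5)
P² = 432/7
sum k=0..0:
  [0] +1/12 = 1/12
S = 1/12
C² = P²·S² = 3/7 ; C = +0.654654

+√(3/7) ≈ +0.654654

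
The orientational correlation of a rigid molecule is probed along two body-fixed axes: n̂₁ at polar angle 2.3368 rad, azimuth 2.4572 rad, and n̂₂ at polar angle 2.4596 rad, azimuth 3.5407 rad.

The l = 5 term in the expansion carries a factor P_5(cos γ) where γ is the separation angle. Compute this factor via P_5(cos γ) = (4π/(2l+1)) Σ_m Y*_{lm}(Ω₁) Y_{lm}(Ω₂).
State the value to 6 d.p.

Addition theorem: P_5(cos γ) = (4π/11) Σ_m Y*_{lm}(Ω₁) Y_{lm}(Ω₂), m = −5…5:
  term(m=-5) = +0.002701+0.003174i   from Y*(Ω₁)=+0.086712-0.024969i, Y(Ω₂)=+0.019033+0.042083i
  term(m=-4) = -0.018240+0.045882i   from Y*(Ω₁)=+0.252389+0.107907i, Y(Ω₂)=+0.004610+0.179821i
  term(m=-3) = -0.164086+0.017941i   from Y*(Ω₁)=+0.199764+0.381489i, Y(Ω₂)=-0.139852+0.356887i
  term(m=-2) = -0.063948-0.094239i   from Y*(Ω₁)=-0.054097+0.264140i, Y(Ω₂)=-0.294826+0.302482i
  term(m=-1) = -0.003640+0.006870i   from Y*(Ω₁)=+0.156993-0.128099i, Y(Ω₂)=-0.035354+0.014910i
  term(m=+0) = +0.129616+0.000000i   from Y*(Ω₁)=+0.331653-0.000000i, Y(Ω₂)=+0.390817+0.000000i
  term(m=+1) = -0.003640-0.006870i   from Y*(Ω₁)=-0.156993-0.128099i, Y(Ω₂)=+0.035354+0.014910i
  term(m=+2) = -0.063948+0.094239i   from Y*(Ω₁)=-0.054097-0.264140i, Y(Ω₂)=-0.294826-0.302482i
  term(m=+3) = -0.164086-0.017941i   from Y*(Ω₁)=-0.199764+0.381489i, Y(Ω₂)=+0.139852+0.356887i
  term(m=+4) = -0.018240-0.045882i   from Y*(Ω₁)=+0.252389-0.107907i, Y(Ω₂)=+0.004610-0.179821i
  term(m=+5) = +0.002701-0.003174i   from Y*(Ω₁)=-0.086712-0.024969i, Y(Ω₂)=-0.019033+0.042083i
Total Σ_m = -0.364812+0.000000i. Multiply by 1.142397: -0.416760+0.000000i. P_5(cos γ) = -0.416760

-0.416760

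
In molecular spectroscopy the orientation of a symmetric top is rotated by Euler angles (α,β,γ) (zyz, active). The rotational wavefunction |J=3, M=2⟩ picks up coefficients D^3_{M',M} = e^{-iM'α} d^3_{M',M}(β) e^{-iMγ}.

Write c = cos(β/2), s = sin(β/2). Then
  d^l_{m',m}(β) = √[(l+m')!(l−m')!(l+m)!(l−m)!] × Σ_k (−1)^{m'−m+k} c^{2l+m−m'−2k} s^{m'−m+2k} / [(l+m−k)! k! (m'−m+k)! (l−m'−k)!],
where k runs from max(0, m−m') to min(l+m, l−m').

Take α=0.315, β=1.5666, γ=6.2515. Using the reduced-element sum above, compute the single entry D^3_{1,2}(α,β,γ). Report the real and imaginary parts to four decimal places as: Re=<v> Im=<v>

First d^3_{1,2}(β=1.5666), then the phase factors e^{-i(1)α} and e^{-i(2)γ}:
With c≡cos(β/2)=0.708589 and s≡sin(β/2)=0.705622, N=[24·2·120·1]^{1/2}=75.894664
k∈{1,2} keeps every argument non-negative
  k=1: (−1)^0·75.8947/(24)·0.7086^5·0.7056^1 = +0.398606
  k=2: (−1)^1·75.8947/(12)·0.7086^3·0.7056^3 = -0.790549
d^3_{1,2}(1.5666) = +0.398606 -0.790549 = -0.391943
Attach z-rotation phases: D = e^{-i(1)(0.3150)}·(-0.391943)·e^{-i(2)(6.2515)} = -0.379600+0.097587i

Re=-0.3796 Im=0.0976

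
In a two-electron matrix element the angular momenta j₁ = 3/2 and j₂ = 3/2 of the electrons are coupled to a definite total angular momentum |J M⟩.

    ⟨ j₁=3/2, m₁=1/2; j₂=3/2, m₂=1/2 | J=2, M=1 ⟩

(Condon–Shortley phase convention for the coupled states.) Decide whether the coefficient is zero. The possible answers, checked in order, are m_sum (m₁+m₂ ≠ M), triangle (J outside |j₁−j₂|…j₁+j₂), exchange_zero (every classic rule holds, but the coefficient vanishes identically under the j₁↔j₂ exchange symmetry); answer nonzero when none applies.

exchange_zero

m-sum: m₁+m₂ = 1/2+1/2 = 1, M = 1  ✓
triangle: |j₁−j₂| = 0 ≤ J = 2 ≤ j₁+j₂ = 3  ✓
exchange: j₁=j₂ and m₁=m₂, and (−1)^(j₁+j₂−J) = (−1)^1 = −1 forces ⟨j₁m₁;j₂m₂|JM⟩ = −⟨j₂m₂;j₁m₁|JM⟩ = −⟨j₁m₁;j₂m₂|JM⟩ ⇒ the coefficient vanishes identically
Racah sum check: Σ_k collapses to 0 ⇒ CG = 0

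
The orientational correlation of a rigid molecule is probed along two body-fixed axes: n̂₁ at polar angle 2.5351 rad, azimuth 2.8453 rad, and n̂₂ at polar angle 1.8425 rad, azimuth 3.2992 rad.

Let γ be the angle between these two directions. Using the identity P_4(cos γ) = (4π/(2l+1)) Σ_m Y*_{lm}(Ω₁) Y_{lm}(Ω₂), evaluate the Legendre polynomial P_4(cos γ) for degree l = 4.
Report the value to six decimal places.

Addition theorem: P_4(cos γ) = (4π/9) Σ_m Y*_{lm}(Ω₁) Y_{lm}(Ω₂), m = −4…4:
  m=-4: (+0.017570-0.043280i) × (+0.307829-0.224645i) = -0.004314-0.017270i  (running Σ = -0.004314-0.017270i)
  m=-3: (+0.120037-0.147858i) × (+0.267340-0.136750i) = +0.011871-0.055943i  (running Σ = +0.007557-0.073213i)
  m=-2: (+0.335887-0.226155i) × (-0.146337+0.047719i) = -0.038361+0.049123i  (running Σ = -0.030804-0.024090i)
  m=-1: (+0.365708-0.111643i) × (-0.301472+0.047912i) = -0.104902+0.051179i  (running Σ = -0.135706+0.027089i)
  m=0: (-0.137647-0.000000i) × (+0.107990+0.000000i) = -0.014864-0.000000i  (running Σ = -0.150570+0.027089i)
  m=1: (-0.365708-0.111643i) × (+0.301472+0.047912i) = -0.104902-0.051179i  (running Σ = -0.255472-0.024090i)
  m=2: (+0.335887+0.226155i) × (-0.146337-0.047719i) = -0.038361-0.049123i  (running Σ = -0.293833-0.073213i)
  m=3: (-0.120037-0.147858i) × (-0.267340-0.136750i) = +0.011871+0.055943i  (running Σ = -0.281962-0.017270i)
  m=4: (+0.017570+0.043280i) × (+0.307829+0.224645i) = -0.004314+0.017270i  (running Σ = -0.286276+0.000000i)
Accumulated sum -0.286276+0.000000i; after 4π/(2l+1) scaling, -0.399717+0.000000i ⇒ P_4 = -0.399717

-0.399717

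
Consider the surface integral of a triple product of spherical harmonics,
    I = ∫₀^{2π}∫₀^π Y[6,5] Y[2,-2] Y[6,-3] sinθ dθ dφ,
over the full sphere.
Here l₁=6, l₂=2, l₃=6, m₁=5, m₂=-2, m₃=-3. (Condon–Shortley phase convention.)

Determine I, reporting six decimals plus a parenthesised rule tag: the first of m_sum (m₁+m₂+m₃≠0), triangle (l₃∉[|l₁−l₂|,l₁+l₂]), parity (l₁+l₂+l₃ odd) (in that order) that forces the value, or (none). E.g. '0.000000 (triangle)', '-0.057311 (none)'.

m-sum 0 ✓  L=14 even ✓  4≤6≤8 ✓
Π(2lᵢ+1) = 13×5×13 = 845
triangle coeff Δ(6,2,6) = 1/90090
Σ_t [0,2]: t=0:+1/69120 t=1:−1/14400 t=2:+1/69120 = -7/172800
(3j)²=14/715 [(6 2 6; 0 0 0)], sign=-1
Σ_t [0,0]: t=0:+1/1451520 = 1/1451520
(3j)²=1/91 [(6 2 6; 5 -2 -3)], sign=-1
⇒ 4πI² = 2/11
I = (+1)√(2/11/(4π)) = 0.12028562
No selection rule forces the value: the integral is nonzero (none).

0.120286 (none)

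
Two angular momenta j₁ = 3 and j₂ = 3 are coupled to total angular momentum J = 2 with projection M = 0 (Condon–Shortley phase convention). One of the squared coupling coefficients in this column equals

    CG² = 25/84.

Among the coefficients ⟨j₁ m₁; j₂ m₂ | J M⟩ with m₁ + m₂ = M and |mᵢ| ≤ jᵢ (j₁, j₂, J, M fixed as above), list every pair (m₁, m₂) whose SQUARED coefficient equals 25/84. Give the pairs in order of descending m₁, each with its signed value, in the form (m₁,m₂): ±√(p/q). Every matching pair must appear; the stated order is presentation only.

Admissible pairs with m₁+m₂ = M = 0: (-3,3), (-2,2), (-1,1), (0,0), (1,-1), (2,-2), (3,-3)
  (m₁,m₂)=(3,-3): CG² = 25/84, CG = +√(25/84)   ← matches the target
  (m₁,m₂)=(2,-2): CG² = 0/1, CG = 0
  (m₁,m₂)=(1,-1): CG² = 3/28, CG = −√(3/28)
  (m₁,m₂)=(0,0): CG² = 4/21, CG = +√(4/21)
  (m₁,m₂)=(-1,1): CG² = 3/28, CG = −√(3/28)
  (m₁,m₂)=(-2,2): CG² = 0/1, CG = 0
  (m₁,m₂)=(-3,3): CG² = 25/84, CG = +√(25/84)   ← matches the target
Pairs with CG² = 25/84: (3,-3): +√(25/84); (-3,3): +√(25/84)

(3,-3): +√(25/84); (-3,3): +√(25/84)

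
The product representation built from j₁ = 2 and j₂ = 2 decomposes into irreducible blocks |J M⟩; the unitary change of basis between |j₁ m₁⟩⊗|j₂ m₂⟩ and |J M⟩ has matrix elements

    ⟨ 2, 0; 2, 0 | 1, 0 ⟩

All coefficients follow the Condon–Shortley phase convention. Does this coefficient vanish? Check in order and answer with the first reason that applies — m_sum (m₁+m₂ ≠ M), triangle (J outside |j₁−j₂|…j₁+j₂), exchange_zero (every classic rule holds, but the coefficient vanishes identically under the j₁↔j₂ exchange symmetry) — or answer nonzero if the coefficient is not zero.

m-sum: m₁+m₂ = 0+0 = 0, M = 0  ✓
triangle: |j₁−j₂| = 0 ≤ J = 1 ≤ j₁+j₂ = 4  ✓
exchange: j₁=j₂ and m₁=m₂, and (−1)^(j₁+j₂−J) = (−1)^3 = −1 forces ⟨j₁m₁;j₂m₂|JM⟩ = −⟨j₂m₂;j₁m₁|JM⟩ = −⟨j₁m₁;j₂m₂|JM⟩ ⇒ the coefficient vanishes identically
Racah sum check: Σ_k collapses to 0 ⇒ CG = 0

exchange_zero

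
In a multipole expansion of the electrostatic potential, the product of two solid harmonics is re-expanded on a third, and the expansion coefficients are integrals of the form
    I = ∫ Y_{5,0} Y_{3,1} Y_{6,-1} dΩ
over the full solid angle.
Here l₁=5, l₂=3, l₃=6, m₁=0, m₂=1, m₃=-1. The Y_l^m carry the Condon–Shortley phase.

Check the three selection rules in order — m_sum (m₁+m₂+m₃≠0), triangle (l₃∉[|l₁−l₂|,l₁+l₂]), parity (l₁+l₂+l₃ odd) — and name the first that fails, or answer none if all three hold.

azimuthal sum: 0 + 1 − 1 = 0  ✓
2 ≤ 6 ≤ 8 (triangle on l)  ✓
L = 5 + 3 + 6 = 14 (even)  ✓

none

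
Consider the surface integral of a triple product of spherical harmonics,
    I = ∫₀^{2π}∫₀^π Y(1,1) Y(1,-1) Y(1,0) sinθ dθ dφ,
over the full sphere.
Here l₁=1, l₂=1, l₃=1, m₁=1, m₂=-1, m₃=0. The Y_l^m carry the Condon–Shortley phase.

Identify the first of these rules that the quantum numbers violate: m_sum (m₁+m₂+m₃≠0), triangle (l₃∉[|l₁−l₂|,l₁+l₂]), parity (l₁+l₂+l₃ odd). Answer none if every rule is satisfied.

parity

Σmᵢ = 0  ✓
l₃∈[|l₁−l₂|,l₁+l₂]=[0,2], have l₃=1  ✓
Σlᵢ = 3 ⇒ odd  ✗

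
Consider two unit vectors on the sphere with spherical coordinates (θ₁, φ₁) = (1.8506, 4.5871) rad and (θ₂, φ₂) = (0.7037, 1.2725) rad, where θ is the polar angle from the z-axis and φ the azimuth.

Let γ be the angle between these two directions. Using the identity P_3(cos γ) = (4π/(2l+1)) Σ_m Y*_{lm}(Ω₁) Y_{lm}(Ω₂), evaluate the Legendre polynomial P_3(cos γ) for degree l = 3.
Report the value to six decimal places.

-0.159678

Summing Y*_{l m}(θ₁,φ₁)·Y_{l m}(θ₂,φ₂) over m ∈ [−3, 3]; prefactor 4π/(2·3+1) = 1.795196:
  m=-3: Y*=(0.135971, 0.344556)  Y=(-0.088174, 0.070708)  product (-0.036352, -0.020767)
  m=-2: Y*=(0.252571, -0.064647)  Y=(-0.269876, -0.183285)  product (-0.080012, -0.028846)
  m=-1: Y*=(0.024013, 0.190656)  Y=(0.117177, -0.381100)  product (0.075473, 0.013189)
  m=+0: Y*=(0.269876, -0.000000)  Y=(-0.026554, 0.000000)  product (-0.007166, 0.000000)
  m=+1: Y*=(-0.024013, 0.190656)  Y=(-0.117177, -0.381100)  product (0.075473, -0.013189)
  m=+2: Y*=(0.252571, 0.064647)  Y=(-0.269876, 0.183285)  product (-0.080012, 0.028846)
  m=+3: Y*=(-0.135971, 0.344556)  Y=(0.088174, 0.070708)  product (-0.036352, 0.020767)
Σ over m = (-0.088947, 0.000000); ×(4π/7) → (-0.159678, 0.000000). Real part: -0.159678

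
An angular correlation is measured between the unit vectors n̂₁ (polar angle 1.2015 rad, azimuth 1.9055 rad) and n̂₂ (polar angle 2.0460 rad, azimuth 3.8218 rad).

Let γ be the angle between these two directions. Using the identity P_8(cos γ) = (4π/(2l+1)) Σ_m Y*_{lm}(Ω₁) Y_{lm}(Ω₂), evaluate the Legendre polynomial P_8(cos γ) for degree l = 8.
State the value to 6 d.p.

Addition theorem: P_8(cos γ) = (4π/17) Σ_m Y*_{lm}(Ω₁) Y_{lm}(Ω₂), m = −8…8:
  term(m=-8) = -0.055221-0.021900i   from Y*(Ω₁)=-0.263718+0.131963i, Y(Ω₂)=+0.134230+0.150212i
  term(m=-7) = -0.125251+0.141926i   from Y*(Ω₁)=+0.327090+0.318523i, Y(Ω₂)=+0.020333+0.414105i
  term(m=-6) = +0.045294+0.082474i   from Y*(Ω₁)=+0.100109-0.214073i, Y(Ω₂)=-0.234938+0.321449i
  term(m=-5) = -0.006185+0.000977i   from Y*(Ω₁)=+0.215350+0.022199i, Y(Ω₂)=-0.027957+0.007421i
  term(m=-4) = +0.020792-0.108828i   from Y*(Ω₁)=-0.075545-0.319787i, Y(Ω₂)=+0.307777+0.137727i
  term(m=-3) = +0.012451+0.007367i   from Y*(Ω₁)=+0.059218-0.037680i, Y(Ω₂)=+0.093313+0.183778i
  term(m=-2) = -0.062469+0.051664i   from Y*(Ω₁)=-0.261419-0.206858i, Y(Ω₂)=+0.050782-0.237811i
  term(m=-1) = -0.000569-0.001582i   from Y*(Ω₁)=+0.002124-0.006108i, Y(Ω₂)=+0.202099-0.163499i
  term(m=+0) = +0.068573+0.000000i   from Y*(Ω₁)=-0.329289-0.000000i, Y(Ω₂)=-0.208245+0.000000i
  term(m=+1) = -0.000569+0.001582i   from Y*(Ω₁)=-0.002124-0.006108i, Y(Ω₂)=-0.202099-0.163499i
  term(m=+2) = -0.062469-0.051664i   from Y*(Ω₁)=-0.261419+0.206858i, Y(Ω₂)=+0.050782+0.237811i
  term(m=+3) = +0.012451-0.007367i   from Y*(Ω₁)=-0.059218-0.037680i, Y(Ω₂)=-0.093313+0.183778i
  term(m=+4) = +0.020792+0.108828i   from Y*(Ω₁)=-0.075545+0.319787i, Y(Ω₂)=+0.307777-0.137727i
  term(m=+5) = -0.006185-0.000977i   from Y*(Ω₁)=-0.215350+0.022199i, Y(Ω₂)=+0.027957+0.007421i
  term(m=+6) = +0.045294-0.082474i   from Y*(Ω₁)=+0.100109+0.214073i, Y(Ω₂)=-0.234938-0.321449i
  term(m=+7) = -0.125251-0.141926i   from Y*(Ω₁)=-0.327090+0.318523i, Y(Ω₂)=-0.020333+0.414105i
  term(m=+8) = -0.055221+0.021900i   from Y*(Ω₁)=-0.263718-0.131963i, Y(Ω₂)=+0.134230-0.150212i
Total Σ_m = -0.273744-0.000000i. Multiply by 0.739198: -0.202351-0.000000i. P_8(cos γ) = -0.202351

-0.202351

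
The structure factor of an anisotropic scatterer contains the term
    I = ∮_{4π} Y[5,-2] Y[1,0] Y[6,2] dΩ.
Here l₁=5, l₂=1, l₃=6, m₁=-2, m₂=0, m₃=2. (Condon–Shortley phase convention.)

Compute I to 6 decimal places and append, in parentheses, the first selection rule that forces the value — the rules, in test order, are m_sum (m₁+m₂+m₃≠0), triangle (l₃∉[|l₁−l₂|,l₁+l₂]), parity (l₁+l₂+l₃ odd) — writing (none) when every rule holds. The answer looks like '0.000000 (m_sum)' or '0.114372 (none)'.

0.231133 (none)

m-sum 0 ✓  L=12 even ✓  4≤6≤6 ✓
Π(2lᵢ+1) = 11×3×13 = 429
triangle coeff Δ(5,1,6) = 1/858
Σ_t [0,0]: t=0:+1/14400 = 1/14400
(3j)²=6/143 [(5 1 6; 0 0 0)], sign=+1
Σ_t [0,0]: t=0:+1/30240 = 1/30240
(3j)²=16/429 [(5 1 6; -2 0 2)], sign=+1
⇒ 4πI² = 96/143
I = (+1)√(96/143/(4π)) = 0.23113338
No selection rule forces the value: the integral is nonzero (none).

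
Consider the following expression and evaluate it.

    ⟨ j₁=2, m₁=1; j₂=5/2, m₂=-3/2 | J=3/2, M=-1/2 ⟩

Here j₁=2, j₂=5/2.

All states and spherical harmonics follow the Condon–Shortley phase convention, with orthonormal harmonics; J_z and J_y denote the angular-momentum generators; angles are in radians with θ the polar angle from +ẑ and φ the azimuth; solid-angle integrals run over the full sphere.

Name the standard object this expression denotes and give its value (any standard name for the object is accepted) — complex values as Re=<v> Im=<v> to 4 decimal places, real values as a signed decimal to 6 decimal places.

Clebsch–Gordan coefficient, −√(2/105) ≈ -0.138013

This is a Clebsch–Gordan (vector-coupling) coefficient.
j₁+j₂−J=3  J+j₁−j₂=1  J−j₁+j₂=2  j₁+j₂+J+1=7
(j₁±m₁, j₂±m₂, J±M) = (3,1,1,4,1,2)
P² = 96/35
sum k=0..1:
  [0] +1/6 = 1/6
  [1] −1/4 = -1/4
S = -1/12
C² = P²·S² = 2/105 ; C = -0.138013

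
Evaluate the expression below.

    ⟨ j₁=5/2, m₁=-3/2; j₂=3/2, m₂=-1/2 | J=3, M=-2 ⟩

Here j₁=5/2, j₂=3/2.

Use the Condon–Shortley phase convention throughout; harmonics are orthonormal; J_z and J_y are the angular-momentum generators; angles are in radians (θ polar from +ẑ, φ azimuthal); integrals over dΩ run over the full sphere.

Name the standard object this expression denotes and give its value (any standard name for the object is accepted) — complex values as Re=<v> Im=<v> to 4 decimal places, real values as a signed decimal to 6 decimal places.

Clebsch–Gordan coefficient, −√(1/12) ≈ -0.288675

This is a Clebsch–Gordan (vector-coupling) coefficient.
triangle: 1!*4!*2!/8! = 48/40320
(j±m)!: 1!*4!*1!*2!*1!*5! = 5760
prefactor² = (2J+1)*Δ*N² = 48
  k=0: +1/(0!*1!*4!*1!*0!*1!) = 1/24
  k=1: −1/(1!*0!*3!*0!*1!*2!) = -1/12
Σ = -1/24  ⇒  CG² = 48*(-1/24)² = 1/12
CG = −√(1/12) = -0.288675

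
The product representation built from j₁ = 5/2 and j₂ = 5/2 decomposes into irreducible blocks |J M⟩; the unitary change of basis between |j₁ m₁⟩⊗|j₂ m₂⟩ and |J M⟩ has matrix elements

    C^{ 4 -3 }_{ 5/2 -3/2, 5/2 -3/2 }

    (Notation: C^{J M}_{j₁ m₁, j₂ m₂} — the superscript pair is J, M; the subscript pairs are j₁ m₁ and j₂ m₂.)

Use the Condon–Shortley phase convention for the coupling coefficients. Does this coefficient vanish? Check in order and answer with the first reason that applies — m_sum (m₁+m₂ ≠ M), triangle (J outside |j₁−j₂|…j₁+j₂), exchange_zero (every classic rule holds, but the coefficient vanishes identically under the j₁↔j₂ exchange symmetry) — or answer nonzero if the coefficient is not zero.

m-sum: m₁+m₂ = -3/2+(-3/2) = -3, M = -3  ✓
triangle: |j₁−j₂| = 0 ≤ J = 4 ≤ j₁+j₂ = 5  ✓
exchange: j₁=j₂ and m₁=m₂, and (−1)^(j₁+j₂−J) = (−1)^1 = −1 forces ⟨j₁m₁;j₂m₂|JM⟩ = −⟨j₂m₂;j₁m₁|JM⟩ = −⟨j₁m₁;j₂m₂|JM⟩ ⇒ the coefficient vanishes identically
Racah sum check: Σ_k collapses to 0 ⇒ CG = 0

exchange_zero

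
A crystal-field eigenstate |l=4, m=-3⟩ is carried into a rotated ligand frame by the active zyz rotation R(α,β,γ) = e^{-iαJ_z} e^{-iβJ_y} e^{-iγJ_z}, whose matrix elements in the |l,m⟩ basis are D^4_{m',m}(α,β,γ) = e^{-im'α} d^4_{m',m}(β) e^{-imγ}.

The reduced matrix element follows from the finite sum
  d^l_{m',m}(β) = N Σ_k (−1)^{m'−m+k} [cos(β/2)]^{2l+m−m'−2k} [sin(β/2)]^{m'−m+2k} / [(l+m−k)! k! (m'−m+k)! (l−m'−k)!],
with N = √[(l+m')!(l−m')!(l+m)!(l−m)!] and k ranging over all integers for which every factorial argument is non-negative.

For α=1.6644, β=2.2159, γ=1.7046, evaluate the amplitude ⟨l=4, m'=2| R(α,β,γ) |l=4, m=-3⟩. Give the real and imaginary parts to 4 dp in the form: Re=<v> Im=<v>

First d^4_{2,-3}(β=2.2159), then the phase factors e^{-i(2)α} and e^{-i(-3)γ}:
Half-angle: c=0.446497, s=0.894785. N=√(720·2·1·5040)=2693.993318
Admissible k: 0..1 (factorial args all ≥0)
  k=0: (−1)^5·2693.9933/(240)·0.4465^3·0.8948^5 = -0.573105
  k=1: (−1)^6·2693.9933/(720)·0.4465^1·0.8948^7 = +0.767210
d^4_{2,-3}(2.2159) = -0.573105 +0.767210 = +0.194104
Phases: e^{-i·(2)·1.6644}=-0.982528+0.186116i, e^{-i·(-3)·1.7046}=+0.390718-0.920511i ⇒ D=-0.041261+0.189668i

Re=-0.0413 Im=0.1897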